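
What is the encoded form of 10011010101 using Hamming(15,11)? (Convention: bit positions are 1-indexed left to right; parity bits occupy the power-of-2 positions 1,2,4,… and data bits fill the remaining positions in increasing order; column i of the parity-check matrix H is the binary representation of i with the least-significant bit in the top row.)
Codeword c = d · G (mod 2), d = 10011010101:
  c[0] = d·G[:,0] = (10011010101)·(11011010101) mod 2 = 1+0+0+1+1+0+1+0+1+0+1 mod 2 = 0
  c[1] = d·G[:,1] = (10011010101)·(10110110011) mod 2 = 1+0+0+1+0+0+1+0+0+0+1 mod 2 = 0
  c[2] = d·G[:,2] = (10011010101)·(10000000000) mod 2 = 1+0+0+0+0+0+0+0+0+0+0 mod 2 = 1
  c[3] = d·G[:,3] = (10011010101)·(01110001111) mod 2 = 0+0+0+1+0+0+0+0+1+0+1 mod 2 = 1
  c[4] = d·G[:,4] = (10011010101)·(01000000000) mod 2 = 0+0+0+0+0+0+0+0+0+0+0 mod 2 = 0
  c[5] = d·G[:,5] = (10011010101)·(00100000000) mod 2 = 0+0+0+0+0+0+0+0+0+0+0 mod 2 = 0
  c[6] = d·G[:,6] = (10011010101)·(00010000000) mod 2 = 0+0+0+1+0+0+0+0+0+0+0 mod 2 = 1
  c[7] = d·G[:,7] = (10011010101)·(00001111111) mod 2 = 0+0+0+0+1+0+1+0+1+0+1 mod 2 = 0
  c[8] = d·G[:,8] = (10011010101)·(00001000000) mod 2 = 0+0+0+0+1+0+0+0+0+0+0 mod 2 = 1
  c[9] = d·G[:,9] = (10011010101)·(00000100000) mod 2 = 0+0+0+0+0+0+0+0+0+0+0 mod 2 = 0
  c[10] = d·G[:,10] = (10011010101)·(00000010000) mod 2 = 0+0+0+0+0+0+1+0+0+0+0 mod 2 = 1
  c[11] = d·G[:,11] = (10011010101)·(00000001000) mod 2 = 0+0+0+0+0+0+0+0+0+0+0 mod 2 = 0
  c[12] = d·G[:,12] = (10011010101)·(00000000100) mod 2 = 0+0+0+0+0+0+0+0+1+0+0 mod 2 = 1
  c[13] = d·G[:,13] = (10011010101)·(00000000010) mod 2 = 0+0+0+0+0+0+0+0+0+0+0 mod 2 = 0
  c[14] = d·G[:,14] = (10011010101)·(00000000001) mod 2 = 0+0+0+0+0+0+0+0+0+0+1 mod 2 = 1
Codeword = 001100101010101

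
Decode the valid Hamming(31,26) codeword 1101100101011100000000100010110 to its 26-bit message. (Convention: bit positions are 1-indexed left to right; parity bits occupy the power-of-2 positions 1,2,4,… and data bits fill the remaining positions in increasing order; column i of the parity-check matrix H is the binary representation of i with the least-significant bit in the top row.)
Parity bits occupy power-of-2 positions; data bits are at positions {3,5,6,7,9,10,11,12,13,14,15,17,18,19,20,21,22,23,24,25,26,27,28,29,30,31} (1-indexed).
Extract: c[3]=0 c[5]=1 c[6]=0 c[7]=0 c[9]=0 c[10]=1 c[11]=0 c[12]=1 c[13]=1 c[14]=1 c[15]=0 c[17]=0 c[18]=0 c[19]=0 c[20]=0 c[21]=0 c[22]=0 c[23]=1 c[24]=0 c[25]=0 c[26]=0 c[27]=1 c[28]=0 c[29]=1 c[30]=1 c[31]=0
Data = 01000101110000000100010110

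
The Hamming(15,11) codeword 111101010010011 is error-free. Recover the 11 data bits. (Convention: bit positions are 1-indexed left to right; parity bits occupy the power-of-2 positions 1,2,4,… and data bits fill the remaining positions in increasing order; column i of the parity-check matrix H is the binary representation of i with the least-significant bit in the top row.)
Parity bits occupy power-of-2 positions; data bits are at positions {3,5,6,7,9,10,11,12,13,14,15} (1-indexed).
Extract: c[3]=1 c[5]=0 c[6]=1 c[7]=0 c[9]=0 c[10]=0 c[11]=1 c[12]=0 c[13]=0 c[14]=1 c[15]=1
Data = 10100010011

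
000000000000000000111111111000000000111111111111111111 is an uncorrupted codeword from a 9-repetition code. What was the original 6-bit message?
Split into 9-bit blocks: 000000000 000000000 111111111 000000000 111111111 111111111
Data = 001011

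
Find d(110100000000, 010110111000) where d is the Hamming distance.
XOR = 100010111000, count of 1s = 5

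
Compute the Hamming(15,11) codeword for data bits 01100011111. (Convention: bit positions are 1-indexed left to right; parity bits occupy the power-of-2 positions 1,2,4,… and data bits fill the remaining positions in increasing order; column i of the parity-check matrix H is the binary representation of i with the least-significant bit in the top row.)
Codeword c = d · G (mod 2), d = 01100011111:
  c[0] = d·G[:,0] = (01100011111)·(11011010101) mod 2 = 0+1+0+0+0+0+1+0+1+0+1 mod 2 = 0
  c[1] = d·G[:,1] = (01100011111)·(10110110011) mod 2 = 0+0+1+0+0+0+1+0+0+1+1 mod 2 = 0
  c[2] = d·G[:,2] = (01100011111)·(10000000000) mod 2 = 0+0+0+0+0+0+0+0+0+0+0 mod 2 = 0
  c[3] = d·G[:,3] = (01100011111)·(01110001111) mod 2 = 0+1+1+0+0+0+0+1+1+1+1 mod 2 = 0
  c[4] = d·G[:,4] = (01100011111)·(01000000000) mod 2 = 0+1+0+0+0+0+0+0+0+0+0 mod 2 = 1
  c[5] = d·G[:,5] = (01100011111)·(00100000000) mod 2 = 0+0+1+0+0+0+0+0+0+0+0 mod 2 = 1
  c[6] = d·G[:,6] = (01100011111)·(00010000000) mod 2 = 0+0+0+0+0+0+0+0+0+0+0 mod 2 = 0
  c[7] = d·G[:,7] = (01100011111)·(00001111111) mod 2 = 0+0+0+0+0+0+1+1+1+1+1 mod 2 = 1
  c[8] = d·G[:,8] = (01100011111)·(00001000000) mod 2 = 0+0+0+0+0+0+0+0+0+0+0 mod 2 = 0
  c[9] = d·G[:,9] = (01100011111)·(00000100000) mod 2 = 0+0+0+0+0+0+0+0+0+0+0 mod 2 = 0
  c[10] = d·G[:,10] = (01100011111)·(00000010000) mod 2 = 0+0+0+0+0+0+1+0+0+0+0 mod 2 = 1
  c[11] = d·G[:,11] = (01100011111)·(00000001000) mod 2 = 0+0+0+0+0+0+0+1+0+0+0 mod 2 = 1
  c[12] = d·G[:,12] = (01100011111)·(00000000100) mod 2 = 0+0+0+0+0+0+0+0+1+0+0 mod 2 = 1
  c[13] = d·G[:,13] = (01100011111)·(00000000010) mod 2 = 0+0+0+0+0+0+0+0+0+1+0 mod 2 = 1
  c[14] = d·G[:,14] = (01100011111)·(00000000001) mod 2 = 0+0+0+0+0+0+0+0+0+0+1 mod 2 = 1
Codeword = 000011010011111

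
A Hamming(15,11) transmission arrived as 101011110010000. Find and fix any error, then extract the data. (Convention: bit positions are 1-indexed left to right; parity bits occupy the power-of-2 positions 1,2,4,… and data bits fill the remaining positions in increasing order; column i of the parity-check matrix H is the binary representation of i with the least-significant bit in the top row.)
Syndrome s = H · r^T (mod 2), r = 101011110010000:
  s[0] = (101010101010101)·(101011110010000) mod 2 = 1+0+1+0+1+0+1+0+0+0+1+0+0+0+0 mod 2 = 1
  s[1] = (011001100110011)·(101011110010000) mod 2 = 0+0+1+0+0+1+1+0+0+0+1+0+0+0+0 mod 2 = 0
  s[2] = (000111100001111)·(101011110010000) mod 2 = 0+0+0+0+1+1+1+0+0+0+0+0+0+0+0 mod 2 = 1
  s[3] = (000000011111111)·(101011110010000) mod 2 = 0+0+0+0+0+0+0+1+0+0+1+0+0+0+0 mod 2 = 0
Syndrome = 1010
Column 5 of H equals this syndrome → error at bit 5 (1-indexed).
Flip bit 5: 101011110010000 → 101001110010000
Extract data bits at positions {3,5,6,7,9,10,11,12,13,14,15}: 10110010000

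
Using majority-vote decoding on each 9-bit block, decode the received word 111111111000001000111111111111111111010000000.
Split into 9-bit blocks and majority-vote each:
  block 1 = 111111111: 9 ones, 0 zeros → 1
  block 2 = 000001000: 1 ones, 8 zeros → 0
  block 3 = 111111111: 9 ones, 0 zeros → 1
  block 4 = 111111111: 9 ones, 0 zeros → 1
  block 5 = 010000000: 1 ones, 8 zeros → 0
Decoded = 10110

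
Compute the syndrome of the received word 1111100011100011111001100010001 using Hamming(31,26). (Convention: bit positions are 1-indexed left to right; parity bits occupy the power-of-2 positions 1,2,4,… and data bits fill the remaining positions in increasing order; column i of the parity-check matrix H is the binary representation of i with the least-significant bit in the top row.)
Syndrome s = H · r^T (mod 2), r = 1111100011100011111001100010001:
  s[0] = (1010101010101010101010101010101)·(1111100011100011111001100010001) mod 2 = 1+0+1+0+1+0+0+0+1+0+1+0+0+0+1+0+1+0+1+0+0+0+1+0+0+0+1+0+0+0+1 mod 2 = 1
  s[1] = (0110011001100110011001100110011)·(1111100011100011111001100010001) mod 2 = 0+1+1+0+0+0+0+0+0+1+1+0+0+0+1+0+0+1+1+0+0+1+1+0+0+0+1+0+0+0+1 mod 2 = 1
  s[2] = (0001111000011110000111100001111)·(1111100011100011111001100010001) mod 2 = 0+0+0+1+1+0+0+0+0+0+0+0+0+0+1+0+0+0+0+0+0+1+1+0+0+0+0+0+0+0+1 mod 2 = 0
  s[3] = (0000000111111110000000011111111)·(1111100011100011111001100010001) mod 2 = 0+0+0+0+0+0+0+0+1+1+1+0+0+0+1+0+0+0+0+0+0+0+0+0+0+0+1+0+0+0+1 mod 2 = 0
  s[4] = (0000000000000001111111111111111)·(1111100011100011111001100010001) mod 2 = 0+0+0+0+0+0+0+0+0+0+0+0+0+0+0+1+1+1+1+0+0+1+1+0+0+0+1+0+0+0+1 mod 2 = 0
Syndrome = 11000
Non-zero syndrome: error at position 3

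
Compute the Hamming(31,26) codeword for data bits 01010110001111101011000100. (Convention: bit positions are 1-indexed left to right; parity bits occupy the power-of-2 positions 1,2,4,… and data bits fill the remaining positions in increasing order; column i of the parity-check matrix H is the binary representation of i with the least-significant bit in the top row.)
Codeword c = d · G (mod 2), d = 01010110001111101011000100:
  c[0] = d·G[:,0] = (01010110001111101011000100)·(11011010101101010101010101) mod 2 = 0+1+0+1+0+0+1+0+0+0+1+1+0+1+0+0+0+0+0+1+0+0+0+1+0+0 mod 2 = 0
  c[1] = d·G[:,1] = (01010110001111101011000100)·(10110110011011001100110011) mod 2 = 0+0+0+1+0+1+1+0+0+0+1+0+1+1+0+0+1+0+0+0+0+0+0+0+0+0 mod 2 = 1
  c[2] = d·G[:,2] = (01010110001111101011000100)·(10000000000000000000000000) mod 2 = 0+0+0+0+0+0+0+0+0+0+0+0+0+0+0+0+0+0+0+0+0+0+0+0+0+0 mod 2 = 0
  c[3] = d·G[:,3] = (01010110001111101011000100)·(01110001111000111100001111) mod 2 = 0+1+0+1+0+0+0+0+0+0+1+0+0+0+1+0+1+0+0+0+0+0+0+1+0+0 mod 2 = 0
  c[4] = d·G[:,4] = (01010110001111101011000100)·(01000000000000000000000000) mod 2 = 0+1+0+0+0+0+0+0+0+0+0+0+0+0+0+0+0+0+0+0+0+0+0+0+0+0 mod 2 = 1
  c[5] = d·G[:,5] = (01010110001111101011000100)·(00100000000000000000000000) mod 2 = 0+0+0+0+0+0+0+0+0+0+0+0+0+0+0+0+0+0+0+0+0+0+0+0+0+0 mod 2 = 0
  c[6] = d·G[:,6] = (01010110001111101011000100)·(00010000000000000000000000) mod 2 = 0+0+0+1+0+0+0+0+0+0+0+0+0+0+0+0+0+0+0+0+0+0+0+0+0+0 mod 2 = 1
  c[7] = d·G[:,7] = (01010110001111101011000100)·(00001111111000000011111111) mod 2 = 0+0+0+0+0+1+1+0+0+0+1+0+0+0+0+0+0+0+1+1+0+0+0+1+0+0 mod 2 = 0
  c[8] = d·G[:,8] = (01010110001111101011000100)·(00001000000000000000000000) mod 2 = 0+0+0+0+0+0+0+0+0+0+0+0+0+0+0+0+0+0+0+0+0+0+0+0+0+0 mod 2 = 0
  c[9] = d·G[:,9] = (01010110001111101011000100)·(00000100000000000000000000) mod 2 = 0+0+0+0+0+1+0+0+0+0+0+0+0+0+0+0+0+0+0+0+0+0+0+0+0+0 mod 2 = 1
  c[10] = d·G[:,10] = (01010110001111101011000100)·(00000010000000000000000000) mod 2 = 0+0+0+0+0+0+1+0+0+0+0+0+0+0+0+0+0+0+0+0+0+0+0+0+0+0 mod 2 = 1
  c[11] = d·G[:,11] = (01010110001111101011000100)·(00000001000000000000000000) mod 2 = 0+0+0+0+0+0+0+0+0+0+0+0+0+0+0+0+0+0+0+0+0+0+0+0+0+0 mod 2 = 0
  c[12] = d·G[:,12] = (01010110001111101011000100)·(00000000100000000000000000) mod 2 = 0+0+0+0+0+0+0+0+0+0+0+0+0+0+0+0+0+0+0+0+0+0+0+0+0+0 mod 2 = 0
  c[13] = d·G[:,13] = (01010110001111101011000100)·(00000000010000000000000000) mod 2 = 0+0+0+0+0+0+0+0+0+0+0+0+0+0+0+0+0+0+0+0+0+0+0+0+0+0 mod 2 = 0
  c[14] = d·G[:,14] = (01010110001111101011000100)·(00000000001000000000000000) mod 2 = 0+0+0+0+0+0+0+0+0+0+1+0+0+0+0+0+0+0+0+0+0+0+0+0+0+0 mod 2 = 1
  c[15] = d·G[:,15] = (01010110001111101011000100)·(00000000000111111111111111) mod 2 = 0+0+0+0+0+0+0+0+0+0+0+1+1+1+1+0+1+0+1+1+0+0+0+1+0+0 mod 2 = 0
  c[16] = d·G[:,16] = (01010110001111101011000100)·(00000000000100000000000000) mod 2 = 0+0+0+0+0+0+0+0+0+0+0+1+0+0+0+0+0+0+0+0+0+0+0+0+0+0 mod 2 = 1
  c[17] = d·G[:,17] = (01010110001111101011000100)·(00000000000010000000000000) mod 2 = 0+0+0+0+0+0+0+0+0+0+0+0+1+0+0+0+0+0+0+0+0+0+0+0+0+0 mod 2 = 1
  c[18] = d·G[:,18] = (01010110001111101011000100)·(00000000000001000000000000) mod 2 = 0+0+0+0+0+0+0+0+0+0+0+0+0+1+0+0+0+0+0+0+0+0+0+0+0+0 mod 2 = 1
  c[19] = d·G[:,19] = (01010110001111101011000100)·(00000000000000100000000000) mod 2 = 0+0+0+0+0+0+0+0+0+0+0+0+0+0+1+0+0+0+0+0+0+0+0+0+0+0 mod 2 = 1
  c[20] = d·G[:,20] = (01010110001111101011000100)·(00000000000000010000000000) mod 2 = 0+0+0+0+0+0+0+0+0+0+0+0+0+0+0+0+0+0+0+0+0+0+0+0+0+0 mod 2 = 0
  c[21] = d·G[:,21] = (01010110001111101011000100)·(00000000000000001000000000) mod 2 = 0+0+0+0+0+0+0+0+0+0+0+0+0+0+0+0+1+0+0+0+0+0+0+0+0+0 mod 2 = 1
  c[22] = d·G[:,22] = (01010110001111101011000100)·(00000000000000000100000000) mod 2 = 0+0+0+0+0+0+0+0+0+0+0+0+0+0+0+0+0+0+0+0+0+0+0+0+0+0 mod 2 = 0
  c[23] = d·G[:,23] = (01010110001111101011000100)·(00000000000000000010000000) mod 2 = 0+0+0+0+0+0+0+0+0+0+0+0+0+0+0+0+0+0+1+0+0+0+0+0+0+0 mod 2 = 1
  c[24] = d·G[:,24] = (01010110001111101011000100)·(00000000000000000001000000) mod 2 = 0+0+0+0+0+0+0+0+0+0+0+0+0+0+0+0+0+0+0+1+0+0+0+0+0+0 mod 2 = 1
  c[25] = d·G[:,25] = (01010110001111101011000100)·(00000000000000000000100000) mod 2 = 0+0+0+0+0+0+0+0+0+0+0+0+0+0+0+0+0+0+0+0+0+0+0+0+0+0 mod 2 = 0
  c[26] = d·G[:,26] = (01010110001111101011000100)·(00000000000000000000010000) mod 2 = 0+0+0+0+0+0+0+0+0+0+0+0+0+0+0+0+0+0+0+0+0+0+0+0+0+0 mod 2 = 0
  c[27] = d·G[:,27] = (01010110001111101011000100)·(00000000000000000000001000) mod 2 = 0+0+0+0+0+0+0+0+0+0+0+0+0+0+0+0+0+0+0+0+0+0+0+0+0+0 mod 2 = 0
  c[28] = d·G[:,28] = (01010110001111101011000100)·(00000000000000000000000100) mod 2 = 0+0+0+0+0+0+0+0+0+0+0+0+0+0+0+0+0+0+0+0+0+0+0+1+0+0 mod 2 = 1
  c[29] = d·G[:,29] = (01010110001111101011000100)·(00000000000000000000000010) mod 2 = 0+0+0+0+0+0+0+0+0+0+0+0+0+0+0+0+0+0+0+0+0+0+0+0+0+0 mod 2 = 0
  c[30] = d·G[:,30] = (01010110001111101011000100)·(00000000000000000000000001) mod 2 = 0+0+0+0+0+0+0+0+0+0+0+0+0+0+0+0+0+0+0+0+0+0+0+0+0+0 mod 2 = 0
Codeword = 0100101001100010111101011000100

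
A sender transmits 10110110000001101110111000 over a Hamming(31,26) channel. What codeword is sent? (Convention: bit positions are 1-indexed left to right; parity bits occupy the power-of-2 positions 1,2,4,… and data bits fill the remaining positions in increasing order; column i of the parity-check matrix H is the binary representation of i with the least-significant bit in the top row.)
Codeword c = d · G (mod 2), d = 10110110000001101110111000:
  c[0] = d·G[:,0] = (10110110000001101110111000)·(11011010101101010101010101) mod 2 = 1+0+0+1+0+0+1+0+0+0+0+0+0+1+0+0+0+1+0+0+0+1+0+0+0+0 mod 2 = 0
  c[1] = d·G[:,1] = (10110110000001101110111000)·(10110110011011001100110011) mod 2 = 1+0+1+1+0+1+1+0+0+0+0+0+0+1+0+0+1+1+0+0+1+1+0+0+0+0 mod 2 = 0
  c[2] = d·G[:,2] = (10110110000001101110111000)·(10000000000000000000000000) mod 2 = 1+0+0+0+0+0+0+0+0+0+0+0+0+0+0+0+0+0+0+0+0+0+0+0+0+0 mod 2 = 1
  c[3] = d·G[:,3] = (10110110000001101110111000)·(01110001111000111100001111) mod 2 = 0+0+1+1+0+0+0+0+0+0+0+0+0+0+1+0+1+1+0+0+0+0+1+0+0+0 mod 2 = 0
  c[4] = d·G[:,4] = (10110110000001101110111000)·(01000000000000000000000000) mod 2 = 0+0+0+0+0+0+0+0+0+0+0+0+0+0+0+0+0+0+0+0+0+0+0+0+0+0 mod 2 = 0
  c[5] = d·G[:,5] = (10110110000001101110111000)·(00100000000000000000000000) mod 2 = 0+0+1+0+0+0+0+0+0+0+0+0+0+0+0+0+0+0+0+0+0+0+0+0+0+0 mod 2 = 1
  c[6] = d·G[:,6] = (10110110000001101110111000)·(00010000000000000000000000) mod 2 = 0+0+0+1+0+0+0+0+0+0+0+0+0+0+0+0+0+0+0+0+0+0+0+0+0+0 mod 2 = 1
  c[7] = d·G[:,7] = (10110110000001101110111000)·(00001111111000000011111111) mod 2 = 0+0+0+0+0+1+1+0+0+0+0+0+0+0+0+0+0+0+1+0+1+1+1+0+0+0 mod 2 = 0
  c[8] = d·G[:,8] = (10110110000001101110111000)·(00001000000000000000000000) mod 2 = 0+0+0+0+0+0+0+0+0+0+0+0+0+0+0+0+0+0+0+0+0+0+0+0+0+0 mod 2 = 0
  c[9] = d·G[:,9] = (10110110000001101110111000)·(00000100000000000000000000) mod 2 = 0+0+0+0+0+1+0+0+0+0+0+0+0+0+0+0+0+0+0+0+0+0+0+0+0+0 mod 2 = 1
  c[10] = d·G[:,10] = (10110110000001101110111000)·(00000010000000000000000000) mod 2 = 0+0+0+0+0+0+1+0+0+0+0+0+0+0+0+0+0+0+0+0+0+0+0+0+0+0 mod 2 = 1
  c[11] = d·G[:,11] = (10110110000001101110111000)·(00000001000000000000000000) mod 2 = 0+0+0+0+0+0+0+0+0+0+0+0+0+0+0+0+0+0+0+0+0+0+0+0+0+0 mod 2 = 0
  c[12] = d·G[:,12] = (10110110000001101110111000)·(00000000100000000000000000) mod 2 = 0+0+0+0+0+0+0+0+0+0+0+0+0+0+0+0+0+0+0+0+0+0+0+0+0+0 mod 2 = 0
  c[13] = d·G[:,13] = (10110110000001101110111000)·(00000000010000000000000000) mod 2 = 0+0+0+0+0+0+0+0+0+0+0+0+0+0+0+0+0+0+0+0+0+0+0+0+0+0 mod 2 = 0
  c[14] = d·G[:,14] = (10110110000001101110111000)·(00000000001000000000000000) mod 2 = 0+0+0+0+0+0+0+0+0+0+0+0+0+0+0+0+0+0+0+0+0+0+0+0+0+0 mod 2 = 0
  c[15] = d·G[:,15] = (10110110000001101110111000)·(00000000000111111111111111) mod 2 = 0+0+0+0+0+0+0+0+0+0+0+0+0+1+1+0+1+1+1+0+1+1+1+0+0+0 mod 2 = 0
  c[16] = d·G[:,16] = (10110110000001101110111000)·(00000000000100000000000000) mod 2 = 0+0+0+0+0+0+0+0+0+0+0+0+0+0+0+0+0+0+0+0+0+0+0+0+0+0 mod 2 = 0
  c[17] = d·G[:,17] = (10110110000001101110111000)·(00000000000010000000000000) mod 2 = 0+0+0+0+0+0+0+0+0+0+0+0+0+0+0+0+0+0+0+0+0+0+0+0+0+0 mod 2 = 0
  c[18] = d·G[:,18] = (10110110000001101110111000)·(00000000000001000000000000) mod 2 = 0+0+0+0+0+0+0+0+0+0+0+0+0+1+0+0+0+0+0+0+0+0+0+0+0+0 mod 2 = 1
  c[19] = d·G[:,19] = (10110110000001101110111000)·(00000000000000100000000000) mod 2 = 0+0+0+0+0+0+0+0+0+0+0+0+0+0+1+0+0+0+0+0+0+0+0+0+0+0 mod 2 = 1
  c[20] = d·G[:,20] = (10110110000001101110111000)·(00000000000000010000000000) mod 2 = 0+0+0+0+0+0+0+0+0+0+0+0+0+0+0+0+0+0+0+0+0+0+0+0+0+0 mod 2 = 0
  c[21] = d·G[:,21] = (10110110000001101110111000)·(00000000000000001000000000) mod 2 = 0+0+0+0+0+0+0+0+0+0+0+0+0+0+0+0+1+0+0+0+0+0+0+0+0+0 mod 2 = 1
  c[22] = d·G[:,22] = (10110110000001101110111000)·(00000000000000000100000000) mod 2 = 0+0+0+0+0+0+0+0+0+0+0+0+0+0+0+0+0+1+0+0+0+0+0+0+0+0 mod 2 = 1
  c[23] = d·G[:,23] = (10110110000001101110111000)·(00000000000000000010000000) mod 2 = 0+0+0+0+0+0+0+0+0+0+0+0+0+0+0+0+0+0+1+0+0+0+0+0+0+0 mod 2 = 1
  c[24] = d·G[:,24] = (10110110000001101110111000)·(00000000000000000001000000) mod 2 = 0+0+0+0+0+0+0+0+0+0+0+0+0+0+0+0+0+0+0+0+0+0+0+0+0+0 mod 2 = 0
  c[25] = d·G[:,25] = (10110110000001101110111000)·(00000000000000000000100000) mod 2 = 0+0+0+0+0+0+0+0+0+0+0+0+0+0+0+0+0+0+0+0+1+0+0+0+0+0 mod 2 = 1
  c[26] = d·G[:,26] = (10110110000001101110111000)·(00000000000000000000010000) mod 2 = 0+0+0+0+0+0+0+0+0+0+0+0+0+0+0+0+0+0+0+0+0+1+0+0+0+0 mod 2 = 1
  c[27] = d·G[:,27] = (10110110000001101110111000)·(00000000000000000000001000) mod 2 = 0+0+0+0+0+0+0+0+0+0+0+0+0+0+0+0+0+0+0+0+0+0+1+0+0+0 mod 2 = 1
  c[28] = d·G[:,28] = (10110110000001101110111000)·(00000000000000000000000100) mod 2 = 0+0+0+0+0+0+0+0+0+0+0+0+0+0+0+0+0+0+0+0+0+0+0+0+0+0 mod 2 = 0
  c[29] = d·G[:,29] = (10110110000001101110111000)·(00000000000000000000000010) mod 2 = 0+0+0+0+0+0+0+0+0+0+0+0+0+0+0+0+0+0+0+0+0+0+0+0+0+0 mod 2 = 0
  c[30] = d·G[:,30] = (10110110000001101110111000)·(00000000000000000000000001) mod 2 = 0+0+0+0+0+0+0+0+0+0+0+0+0+0+0+0+0+0+0+0+0+0+0+0+0+0 mod 2 = 0
Codeword = 0010011001100000001101110111000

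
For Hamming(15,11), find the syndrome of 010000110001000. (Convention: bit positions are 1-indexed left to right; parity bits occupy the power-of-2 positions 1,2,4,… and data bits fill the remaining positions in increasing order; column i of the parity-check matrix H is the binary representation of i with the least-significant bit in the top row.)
Syndrome s = H · r^T (mod 2), r = 010000110001000:
  s[0] = (101010101010101)·(010000110001000) mod 2 = 0+0+0+0+0+0+1+0+0+0+0+0+0+0+0 mod 2 = 1
  s[1] = (011001100110011)·(010000110001000) mod 2 = 0+1+0+0+0+0+1+0+0+0+0+0+0+0+0 mod 2 = 0
  s[2] = (000111100001111)·(010000110001000) mod 2 = 0+0+0+0+0+0+1+0+0+0+0+1+0+0+0 mod 2 = 0
  s[3] = (000000011111111)·(010000110001000) mod 2 = 0+0+0+0+0+0+0+1+0+0+0+1+0+0+0 mod 2 = 0
Syndrome = 1000
Non-zero syndrome: error at position 1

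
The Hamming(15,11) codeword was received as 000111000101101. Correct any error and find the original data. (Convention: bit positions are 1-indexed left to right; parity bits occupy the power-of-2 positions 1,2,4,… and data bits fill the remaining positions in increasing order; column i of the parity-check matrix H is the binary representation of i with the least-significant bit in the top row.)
Syndrome s = H · r^T (mod 2), r = 000111000101101:
  s[0] = (101010101010101)·(000111000101101) mod 2 = 0+0+0+0+1+0+0+0+0+0+0+0+1+0+1 mod 2 = 1
  s[1] = (011001100110011)·(000111000101101) mod 2 = 0+0+0+0+0+1+0+0+0+1+0+0+0+0+1 mod 2 = 1
  s[2] = (000111100001111)·(000111000101101) mod 2 = 0+0+0+1+1+1+0+0+0+0+0+1+1+0+1 mod 2 = 0
  s[3] = (000000011111111)·(000111000101101) mod 2 = 0+0+0+0+0+0+0+0+0+1+0+1+1+0+1 mod 2 = 0
Syndrome = 1100
Column 3 of H equals this syndrome → error at bit 3 (1-indexed).
Flip bit 3: 000111000101101 → 001111000101101
Extract data bits at positions {3,5,6,7,9,10,11,12,13,14,15}: 11100101101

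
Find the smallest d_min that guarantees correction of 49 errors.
Correcting t errors requires d_min ≥ 2t + 1 = 2·49 + 1 = 99.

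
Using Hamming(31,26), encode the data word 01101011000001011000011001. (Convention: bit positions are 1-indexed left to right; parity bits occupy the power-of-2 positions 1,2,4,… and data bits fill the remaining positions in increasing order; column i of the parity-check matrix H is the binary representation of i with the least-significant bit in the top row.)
Codeword c = d · G (mod 2), d = 01101011000001011000011001:
  c[0] = d·G[:,0] = (01101011000001011000011001)·(11011010101101010101010101) mod 2 = 0+1+0+0+1+0+1+0+0+0+0+0+0+1+0+1+0+0+0+0+0+1+0+0+0+1 mod 2 = 1
  c[1] = d·G[:,1] = (01101011000001011000011001)·(10110110011011001100110011) mod 2 = 0+0+1+0+0+0+1+0+0+0+0+0+0+1+0+0+1+0+0+0+0+1+0+0+0+1 mod 2 = 0
  c[2] = d·G[:,2] = (01101011000001011000011001)·(10000000000000000000000000) mod 2 = 0+0+0+0+0+0+0+0+0+0+0+0+0+0+0+0+0+0+0+0+0+0+0+0+0+0 mod 2 = 0
  c[3] = d·G[:,3] = (01101011000001011000011001)·(01110001111000111100001111) mod 2 = 0+1+1+0+0+0+0+1+0+0+0+0+0+0+0+1+1+0+0+0+0+0+1+0+0+1 mod 2 = 1
  c[4] = d·G[:,4] = (01101011000001011000011001)·(01000000000000000000000000) mod 2 = 0+1+0+0+0+0+0+0+0+0+0+0+0+0+0+0+0+0+0+0+0+0+0+0+0+0 mod 2 = 1
  c[5] = d·G[:,5] = (01101011000001011000011001)·(00100000000000000000000000) mod 2 = 0+0+1+0+0+0+0+0+0+0+0+0+0+0+0+0+0+0+0+0+0+0+0+0+0+0 mod 2 = 1
  c[6] = d·G[:,6] = (01101011000001011000011001)·(00010000000000000000000000) mod 2 = 0+0+0+0+0+0+0+0+0+0+0+0+0+0+0+0+0+0+0+0+0+0+0+0+0+0 mod 2 = 0
  c[7] = d·G[:,7] = (01101011000001011000011001)·(00001111111000000011111111) mod 2 = 0+0+0+0+1+0+1+1+0+0+0+0+0+0+0+0+0+0+0+0+0+1+1+0+0+1 mod 2 = 0
  c[8] = d·G[:,8] = (01101011000001011000011001)·(00001000000000000000000000) mod 2 = 0+0+0+0+1+0+0+0+0+0+0+0+0+0+0+0+0+0+0+0+0+0+0+0+0+0 mod 2 = 1
  c[9] = d·G[:,9] = (01101011000001011000011001)·(00000100000000000000000000) mod 2 = 0+0+0+0+0+0+0+0+0+0+0+0+0+0+0+0+0+0+0+0+0+0+0+0+0+0 mod 2 = 0
  c[10] = d·G[:,10] = (01101011000001011000011001)·(00000010000000000000000000) mod 2 = 0+0+0+0+0+0+1+0+0+0+0+0+0+0+0+0+0+0+0+0+0+0+0+0+0+0 mod 2 = 1
  c[11] = d·G[:,11] = (01101011000001011000011001)·(00000001000000000000000000) mod 2 = 0+0+0+0+0+0+0+1+0+0+0+0+0+0+0+0+0+0+0+0+0+0+0+0+0+0 mod 2 = 1
  c[12] = d·G[:,12] = (01101011000001011000011001)·(00000000100000000000000000) mod 2 = 0+0+0+0+0+0+0+0+0+0+0+0+0+0+0+0+0+0+0+0+0+0+0+0+0+0 mod 2 = 0
  c[13] = d·G[:,13] = (01101011000001011000011001)·(00000000010000000000000000) mod 2 = 0+0+0+0+0+0+0+0+0+0+0+0+0+0+0+0+0+0+0+0+0+0+0+0+0+0 mod 2 = 0
  c[14] = d·G[:,14] = (01101011000001011000011001)·(00000000001000000000000000) mod 2 = 0+0+0+0+0+0+0+0+0+0+0+0+0+0+0+0+0+0+0+0+0+0+0+0+0+0 mod 2 = 0
  c[15] = d·G[:,15] = (01101011000001011000011001)·(00000000000111111111111111) mod 2 = 0+0+0+0+0+0+0+0+0+0+0+0+0+1+0+1+1+0+0+0+0+1+1+0+0+1 mod 2 = 0
  c[16] = d·G[:,16] = (01101011000001011000011001)·(00000000000100000000000000) mod 2 = 0+0+0+0+0+0+0+0+0+0+0+0+0+0+0+0+0+0+0+0+0+0+0+0+0+0 mod 2 = 0
  c[17] = d·G[:,17] = (01101011000001011000011001)·(00000000000010000000000000) mod 2 = 0+0+0+0+0+0+0+0+0+0+0+0+0+0+0+0+0+0+0+0+0+0+0+0+0+0 mod 2 = 0
  c[18] = d·G[:,18] = (01101011000001011000011001)·(00000000000001000000000000) mod 2 = 0+0+0+0+0+0+0+0+0+0+0+0+0+1+0+0+0+0+0+0+0+0+0+0+0+0 mod 2 = 1
  c[19] = d·G[:,19] = (01101011000001011000011001)·(00000000000000100000000000) mod 2 = 0+0+0+0+0+0+0+0+0+0+0+0+0+0+0+0+0+0+0+0+0+0+0+0+0+0 mod 2 = 0
  c[20] = d·G[:,20] = (01101011000001011000011001)·(00000000000000010000000000) mod 2 = 0+0+0+0+0+0+0+0+0+0+0+0+0+0+0+1+0+0+0+0+0+0+0+0+0+0 mod 2 = 1
  c[21] = d·G[:,21] = (01101011000001011000011001)·(00000000000000001000000000) mod 2 = 0+0+0+0+0+0+0+0+0+0+0+0+0+0+0+0+1+0+0+0+0+0+0+0+0+0 mod 2 = 1
  c[22] = d·G[:,22] = (01101011000001011000011001)·(00000000000000000100000000) mod 2 = 0+0+0+0+0+0+0+0+0+0+0+0+0+0+0+0+0+0+0+0+0+0+0+0+0+0 mod 2 = 0
  c[23] = d·G[:,23] = (01101011000001011000011001)·(00000000000000000010000000) mod 2 = 0+0+0+0+0+0+0+0+0+0+0+0+0+0+0+0+0+0+0+0+0+0+0+0+0+0 mod 2 = 0
  c[24] = d·G[:,24] = (01101011000001011000011001)·(00000000000000000001000000) mod 2 = 0+0+0+0+0+0+0+0+0+0+0+0+0+0+0+0+0+0+0+0+0+0+0+0+0+0 mod 2 = 0
  c[25] = d·G[:,25] = (01101011000001011000011001)·(00000000000000000000100000) mod 2 = 0+0+0+0+0+0+0+0+0+0+0+0+0+0+0+0+0+0+0+0+0+0+0+0+0+0 mod 2 = 0
  c[26] = d·G[:,26] = (01101011000001011000011001)·(00000000000000000000010000) mod 2 = 0+0+0+0+0+0+0+0+0+0+0+0+0+0+0+0+0+0+0+0+0+1+0+0+0+0 mod 2 = 1
  c[27] = d·G[:,27] = (01101011000001011000011001)·(00000000000000000000001000) mod 2 = 0+0+0+0+0+0+0+0+0+0+0+0+0+0+0+0+0+0+0+0+0+0+1+0+0+0 mod 2 = 1
  c[28] = d·G[:,28] = (01101011000001011000011001)·(00000000000000000000000100) mod 2 = 0+0+0+0+0+0+0+0+0+0+0+0+0+0+0+0+0+0+0+0+0+0+0+0+0+0 mod 2 = 0
  c[29] = d·G[:,29] = (01101011000001011000011001)·(00000000000000000000000010) mod 2 = 0+0+0+0+0+0+0+0+0+0+0+0+0+0+0+0+0+0+0+0+0+0+0+0+0+0 mod 2 = 0
  c[30] = d·G[:,30] = (01101011000001011000011001)·(00000000000000000000000001) mod 2 = 0+0+0+0+0+0+0+0+0+0+0+0+0+0+0+0+0+0+0+0+0+0+0+0+0+1 mod 2 = 1
Codeword = 1001110010110000001011000011001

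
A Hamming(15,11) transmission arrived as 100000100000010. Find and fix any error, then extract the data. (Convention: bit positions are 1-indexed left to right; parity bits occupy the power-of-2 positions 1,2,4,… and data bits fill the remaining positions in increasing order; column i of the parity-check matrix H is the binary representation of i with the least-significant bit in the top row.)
Syndrome s = H · r^T (mod 2), r = 100000100000010:
  s[0] = (101010101010101)·(100000100000010) mod 2 = 1+0+0+0+0+0+1+0+0+0+0+0+0+0+0 mod 2 = 0
  s[1] = (011001100110011)·(100000100000010) mod 2 = 0+0+0+0+0+0+1+0+0+0+0+0+0+1+0 mod 2 = 0
  s[2] = (000111100001111)·(100000100000010) mod 2 = 0+0+0+0+0+0+1+0+0+0+0+0+0+1+0 mod 2 = 0
  s[3] = (000000011111111)·(100000100000010) mod 2 = 0+0+0+0+0+0+0+0+0+0+0+0+0+1+0 mod 2 = 1
Syndrome = 0001
Column 8 of H equals this syndrome → error at bit 8 (1-indexed).
Flip bit 8: 100000100000010 → 100000110000010
Extract data bits at positions {3,5,6,7,9,10,11,12,13,14,15}: 00010000010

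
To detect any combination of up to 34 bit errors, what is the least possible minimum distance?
Detecting e errors requires d_min ≥ e + 1 = 34 + 1 = 35.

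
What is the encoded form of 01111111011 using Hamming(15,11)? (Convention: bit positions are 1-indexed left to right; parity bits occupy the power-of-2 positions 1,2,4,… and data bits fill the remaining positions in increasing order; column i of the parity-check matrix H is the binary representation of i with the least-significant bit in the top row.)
Codeword c = d · G (mod 2), d = 01111111011:
  c[0] = d·G[:,0] = (01111111011)·(11011010101) mod 2 = 0+1+0+1+1+0+1+0+0+0+1 mod 2 = 1
  c[1] = d·G[:,1] = (01111111011)·(10110110011) mod 2 = 0+0+1+1+0+1+1+0+0+1+1 mod 2 = 0
  c[2] = d·G[:,2] = (01111111011)·(10000000000) mod 2 = 0+0+0+0+0+0+0+0+0+0+0 mod 2 = 0
  c[3] = d·G[:,3] = (01111111011)·(01110001111) mod 2 = 0+1+1+1+0+0+0+1+0+1+1 mod 2 = 0
  c[4] = d·G[:,4] = (01111111011)·(01000000000) mod 2 = 0+1+0+0+0+0+0+0+0+0+0 mod 2 = 1
  c[5] = d·G[:,5] = (01111111011)·(00100000000) mod 2 = 0+0+1+0+0+0+0+0+0+0+0 mod 2 = 1
  c[6] = d·G[:,6] = (01111111011)·(00010000000) mod 2 = 0+0+0+1+0+0+0+0+0+0+0 mod 2 = 1
  c[7] = d·G[:,7] = (01111111011)·(00001111111) mod 2 = 0+0+0+0+1+1+1+1+0+1+1 mod 2 = 0
  c[8] = d·G[:,8] = (01111111011)·(00001000000) mod 2 = 0+0+0+0+1+0+0+0+0+0+0 mod 2 = 1
  c[9] = d·G[:,9] = (01111111011)·(00000100000) mod 2 = 0+0+0+0+0+1+0+0+0+0+0 mod 2 = 1
  c[10] = d·G[:,10] = (01111111011)·(00000010000) mod 2 = 0+0+0+0+0+0+1+0+0+0+0 mod 2 = 1
  c[11] = d·G[:,11] = (01111111011)·(00000001000) mod 2 = 0+0+0+0+0+0+0+1+0+0+0 mod 2 = 1
  c[12] = d·G[:,12] = (01111111011)·(00000000100) mod 2 = 0+0+0+0+0+0+0+0+0+0+0 mod 2 = 0
  c[13] = d·G[:,13] = (01111111011)·(00000000010) mod 2 = 0+0+0+0+0+0+0+0+0+1+0 mod 2 = 1
  c[14] = d·G[:,14] = (01111111011)·(00000000001) mod 2 = 0+0+0+0+0+0+0+0+0+0+1 mod 2 = 1
Codeword = 100011101111011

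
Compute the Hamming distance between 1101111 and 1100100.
XOR = 0001011, count of 1s = 3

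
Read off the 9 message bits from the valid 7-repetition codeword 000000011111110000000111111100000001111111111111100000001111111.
Split into 7-bit blocks: 0000000 1111111 0000000 1111111 0000000 1111111 1111111 0000000 1111111
Data = 010101101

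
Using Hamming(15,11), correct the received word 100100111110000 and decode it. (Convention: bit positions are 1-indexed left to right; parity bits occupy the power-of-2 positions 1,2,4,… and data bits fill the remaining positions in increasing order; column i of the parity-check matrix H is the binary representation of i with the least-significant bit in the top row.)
Syndrome s = H · r^T (mod 2), r = 100100111110000:
  s[0] = (101010101010101)·(100100111110000) mod 2 = 1+0+0+0+0+0+1+0+1+0+1+0+0+0+0 mod 2 = 0
  s[1] = (011001100110011)·(100100111110000) mod 2 = 0+0+0+0+0+0+1+0+0+1+1+0+0+0+0 mod 2 = 1
  s[2] = (000111100001111)·(100100111110000) mod 2 = 0+0+0+1+0+0+1+0+0+0+0+0+0+0+0 mod 2 = 0
  s[3] = (000000011111111)·(100100111110000) mod 2 = 0+0+0+0+0+0+0+1+1+1+1+0+0+0+0 mod 2 = 0
Syndrome = 0100
Column 2 of H equals this syndrome → error at bit 2 (1-indexed).
Flip bit 2: 100100111110000 → 110100111110000
Extract data bits at positions {3,5,6,7,9,10,11,12,13,14,15}: 00011110000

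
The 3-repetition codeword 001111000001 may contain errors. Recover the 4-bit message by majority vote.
Split into 3-bit blocks and majority-vote each:
  block 1 = 001: 1 ones, 2 zeros → 0
  block 2 = 111: 3 ones, 0 zeros → 1
  block 3 = 000: 0 ones, 3 zeros → 0
  block 4 = 001: 1 ones, 2 zeros → 0
Decoded = 0100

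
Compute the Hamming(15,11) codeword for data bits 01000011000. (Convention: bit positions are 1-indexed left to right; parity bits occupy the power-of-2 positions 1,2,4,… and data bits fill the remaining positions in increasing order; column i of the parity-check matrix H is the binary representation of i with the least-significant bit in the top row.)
Codeword c = d · G (mod 2), d = 01000011000:
  c[0] = d·G[:,0] = (01000011000)·(11011010101) mod 2 = 0+1+0+0+0+0+1+0+0+0+0 mod 2 = 0
  c[1] = d·G[:,1] = (01000011000)·(10110110011) mod 2 = 0+0+0+0+0+0+1+0+0+0+0 mod 2 = 1
  c[2] = d·G[:,2] = (01000011000)·(10000000000) mod 2 = 0+0+0+0+0+0+0+0+0+0+0 mod 2 = 0
  c[3] = d·G[:,3] = (01000011000)·(01110001111) mod 2 = 0+1+0+0+0+0+0+1+0+0+0 mod 2 = 0
  c[4] = d·G[:,4] = (01000011000)·(01000000000) mod 2 = 0+1+0+0+0+0+0+0+0+0+0 mod 2 = 1
  c[5] = d·G[:,5] = (01000011000)·(00100000000) mod 2 = 0+0+0+0+0+0+0+0+0+0+0 mod 2 = 0
  c[6] = d·G[:,6] = (01000011000)·(00010000000) mod 2 = 0+0+0+0+0+0+0+0+0+0+0 mod 2 = 0
  c[7] = d·G[:,7] = (01000011000)·(00001111111) mod 2 = 0+0+0+0+0+0+1+1+0+0+0 mod 2 = 0
  c[8] = d·G[:,8] = (01000011000)·(00001000000) mod 2 = 0+0+0+0+0+0+0+0+0+0+0 mod 2 = 0
  c[9] = d·G[:,9] = (01000011000)·(00000100000) mod 2 = 0+0+0+0+0+0+0+0+0+0+0 mod 2 = 0
  c[10] = d·G[:,10] = (01000011000)·(00000010000) mod 2 = 0+0+0+0+0+0+1+0+0+0+0 mod 2 = 1
  c[11] = d·G[:,11] = (01000011000)·(00000001000) mod 2 = 0+0+0+0+0+0+0+1+0+0+0 mod 2 = 1
  c[12] = d·G[:,12] = (01000011000)·(00000000100) mod 2 = 0+0+0+0+0+0+0+0+0+0+0 mod 2 = 0
  c[13] = d·G[:,13] = (01000011000)·(00000000010) mod 2 = 0+0+0+0+0+0+0+0+0+0+0 mod 2 = 0
  c[14] = d·G[:,14] = (01000011000)·(00000000001) mod 2 = 0+0+0+0+0+0+0+0+0+0+0 mod 2 = 0
Codeword = 010010000011000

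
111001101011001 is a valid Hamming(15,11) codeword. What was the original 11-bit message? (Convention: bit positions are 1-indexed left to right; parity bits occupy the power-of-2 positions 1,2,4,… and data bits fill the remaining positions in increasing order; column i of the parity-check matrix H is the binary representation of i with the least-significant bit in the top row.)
Parity bits occupy power-of-2 positions; data bits are at positions {3,5,6,7,9,10,11,12,13,14,15} (1-indexed).
Extract: c[3]=1 c[5]=0 c[6]=1 c[7]=1 c[9]=1 c[10]=0 c[11]=1 c[12]=1 c[13]=0 c[14]=0 c[15]=1
Data = 10111011001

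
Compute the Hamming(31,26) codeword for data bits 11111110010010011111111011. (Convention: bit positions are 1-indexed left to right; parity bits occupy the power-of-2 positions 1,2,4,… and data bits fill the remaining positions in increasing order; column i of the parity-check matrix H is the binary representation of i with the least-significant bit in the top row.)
Codeword c = d · G (mod 2), d = 11111110010010011111111011:
  c[0] = d·G[:,0] = (11111110010010011111111011)·(11011010101101010101010101) mod 2 = 1+1+0+1+1+0+1+0+0+0+0+0+0+0+0+1+0+1+0+1+0+1+0+0+0+1 mod 2 = 0
  c[1] = d·G[:,1] = (11111110010010011111111011)·(10110110011011001100110011) mod 2 = 1+0+1+1+0+1+1+0+0+1+0+0+1+0+0+0+1+1+0+0+1+1+0+0+1+1 mod 2 = 1
  c[2] = d·G[:,2] = (11111110010010011111111011)·(10000000000000000000000000) mod 2 = 1+0+0+0+0+0+0+0+0+0+0+0+0+0+0+0+0+0+0+0+0+0+0+0+0+0 mod 2 = 1
  c[3] = d·G[:,3] = (11111110010010011111111011)·(01110001111000111100001111) mod 2 = 0+1+1+1+0+0+0+0+0+1+0+0+0+0+0+1+1+1+0+0+0+0+1+0+1+1 mod 2 = 0
  c[4] = d·G[:,4] = (11111110010010011111111011)·(01000000000000000000000000) mod 2 = 0+1+0+0+0+0+0+0+0+0+0+0+0+0+0+0+0+0+0+0+0+0+0+0+0+0 mod 2 = 1
  c[5] = d·G[:,5] = (11111110010010011111111011)·(00100000000000000000000000) mod 2 = 0+0+1+0+0+0+0+0+0+0+0+0+0+0+0+0+0+0+0+0+0+0+0+0+0+0 mod 2 = 1
  c[6] = d·G[:,6] = (11111110010010011111111011)·(00010000000000000000000000) mod 2 = 0+0+0+1+0+0+0+0+0+0+0+0+0+0+0+0+0+0+0+0+0+0+0+0+0+0 mod 2 = 1
  c[7] = d·G[:,7] = (11111110010010011111111011)·(00001111111000000011111111) mod 2 = 0+0+0+0+1+1+1+0+0+1+0+0+0+0+0+0+0+0+1+1+1+1+1+0+1+1 mod 2 = 1
  c[8] = d·G[:,8] = (11111110010010011111111011)·(00001000000000000000000000) mod 2 = 0+0+0+0+1+0+0+0+0+0+0+0+0+0+0+0+0+0+0+0+0+0+0+0+0+0 mod 2 = 1
  c[9] = d·G[:,9] = (11111110010010011111111011)·(00000100000000000000000000) mod 2 = 0+0+0+0+0+1+0+0+0+0+0+0+0+0+0+0+0+0+0+0+0+0+0+0+0+0 mod 2 = 1
  c[10] = d·G[:,10] = (11111110010010011111111011)·(00000010000000000000000000) mod 2 = 0+0+0+0+0+0+1+0+0+0+0+0+0+0+0+0+0+0+0+0+0+0+0+0+0+0 mod 2 = 1
  c[11] = d·G[:,11] = (11111110010010011111111011)·(00000001000000000000000000) mod 2 = 0+0+0+0+0+0+0+0+0+0+0+0+0+0+0+0+0+0+0+0+0+0+0+0+0+0 mod 2 = 0
  c[12] = d·G[:,12] = (11111110010010011111111011)·(00000000100000000000000000) mod 2 = 0+0+0+0+0+0+0+0+0+0+0+0+0+0+0+0+0+0+0+0+0+0+0+0+0+0 mod 2 = 0
  c[13] = d·G[:,13] = (11111110010010011111111011)·(00000000010000000000000000) mod 2 = 0+0+0+0+0+0+0+0+0+1+0+0+0+0+0+0+0+0+0+0+0+0+0+0+0+0 mod 2 = 1
  c[14] = d·G[:,14] = (11111110010010011111111011)·(00000000001000000000000000) mod 2 = 0+0+0+0+0+0+0+0+0+0+0+0+0+0+0+0+0+0+0+0+0+0+0+0+0+0 mod 2 = 0
  c[15] = d·G[:,15] = (11111110010010011111111011)·(00000000000111111111111111) mod 2 = 0+0+0+0+0+0+0+0+0+0+0+0+1+0+0+1+1+1+1+1+1+1+1+0+1+1 mod 2 = 1
  c[16] = d·G[:,16] = (11111110010010011111111011)·(00000000000100000000000000) mod 2 = 0+0+0+0+0+0+0+0+0+0+0+0+0+0+0+0+0+0+0+0+0+0+0+0+0+0 mod 2 = 0
  c[17] = d·G[:,17] = (11111110010010011111111011)·(00000000000010000000000000) mod 2 = 0+0+0+0+0+0+0+0+0+0+0+0+1+0+0+0+0+0+0+0+0+0+0+0+0+0 mod 2 = 1
  c[18] = d·G[:,18] = (11111110010010011111111011)·(00000000000001000000000000) mod 2 = 0+0+0+0+0+0+0+0+0+0+0+0+0+0+0+0+0+0+0+0+0+0+0+0+0+0 mod 2 = 0
  c[19] = d·G[:,19] = (11111110010010011111111011)·(00000000000000100000000000) mod 2 = 0+0+0+0+0+0+0+0+0+0+0+0+0+0+0+0+0+0+0+0+0+0+0+0+0+0 mod 2 = 0
  c[20] = d·G[:,20] = (11111110010010011111111011)·(00000000000000010000000000) mod 2 = 0+0+0+0+0+0+0+0+0+0+0+0+0+0+0+1+0+0+0+0+0+0+0+0+0+0 mod 2 = 1
  c[21] = d·G[:,21] = (11111110010010011111111011)·(00000000000000001000000000) mod 2 = 0+0+0+0+0+0+0+0+0+0+0+0+0+0+0+0+1+0+0+0+0+0+0+0+0+0 mod 2 = 1
  c[22] = d·G[:,22] = (11111110010010011111111011)·(00000000000000000100000000) mod 2 = 0+0+0+0+0+0+0+0+0+0+0+0+0+0+0+0+0+1+0+0+0+0+0+0+0+0 mod 2 = 1
  c[23] = d·G[:,23] = (11111110010010011111111011)·(00000000000000000010000000) mod 2 = 0+0+0+0+0+0+0+0+0+0+0+0+0+0+0+0+0+0+1+0+0+0+0+0+0+0 mod 2 = 1
  c[24] = d·G[:,24] = (11111110010010011111111011)·(00000000000000000001000000) mod 2 = 0+0+0+0+0+0+0+0+0+0+0+0+0+0+0+0+0+0+0+1+0+0+0+0+0+0 mod 2 = 1
  c[25] = d·G[:,25] = (11111110010010011111111011)·(00000000000000000000100000) mod 2 = 0+0+0+0+0+0+0+0+0+0+0+0+0+0+0+0+0+0+0+0+1+0+0+0+0+0 mod 2 = 1
  c[26] = d·G[:,26] = (11111110010010011111111011)·(00000000000000000000010000) mod 2 = 0+0+0+0+0+0+0+0+0+0+0+0+0+0+0+0+0+0+0+0+0+1+0+0+0+0 mod 2 = 1
  c[27] = d·G[:,27] = (11111110010010011111111011)·(00000000000000000000001000) mod 2 = 0+0+0+0+0+0+0+0+0+0+0+0+0+0+0+0+0+0+0+0+0+0+1+0+0+0 mod 2 = 1
  c[28] = d·G[:,28] = (11111110010010011111111011)·(00000000000000000000000100) mod 2 = 0+0+0+0+0+0+0+0+0+0+0+0+0+0+0+0+0+0+0+0+0+0+0+0+0+0 mod 2 = 0
  c[29] = d·G[:,29] = (11111110010010011111111011)·(00000000000000000000000010) mod 2 = 0+0+0+0+0+0+0+0+0+0+0+0+0+0+0+0+0+0+0+0+0+0+0+0+1+0 mod 2 = 1
  c[30] = d·G[:,30] = (11111110010010011111111011)·(00000000000000000000000001) mod 2 = 0+0+0+0+0+0+0+0+0+0+0+0+0+0+0+0+0+0+0+0+0+0+0+0+0+1 mod 2 = 1
Codeword = 0110111111100101010011111111011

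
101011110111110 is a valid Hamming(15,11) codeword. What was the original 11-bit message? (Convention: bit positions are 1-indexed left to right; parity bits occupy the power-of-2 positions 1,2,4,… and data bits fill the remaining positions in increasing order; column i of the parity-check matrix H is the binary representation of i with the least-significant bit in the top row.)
Parity bits occupy power-of-2 positions; data bits are at positions {3,5,6,7,9,10,11,12,13,14,15} (1-indexed).
Extract: c[3]=1 c[5]=1 c[6]=1 c[7]=1 c[9]=0 c[10]=1 c[11]=1 c[12]=1 c[13]=1 c[14]=1 c[15]=0
Data = 11110111110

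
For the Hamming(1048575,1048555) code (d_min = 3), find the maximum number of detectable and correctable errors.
Detection only: up to d_min − 1 = 2 errors.
Correction: up to ⌊(d_min − 1)/2⌋ = ⌊2/2⌋ = 1 errors.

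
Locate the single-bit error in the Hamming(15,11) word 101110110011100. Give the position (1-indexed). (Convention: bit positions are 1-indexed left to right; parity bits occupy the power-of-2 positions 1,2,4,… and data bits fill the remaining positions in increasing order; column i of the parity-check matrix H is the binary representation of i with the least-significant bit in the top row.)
Syndrome s = H · r^T (mod 2), r = 101110110011100:
  s[0] = (101010101010101)·(101110110011100) mod 2 = 1+0+1+0+1+0+1+0+0+0+1+0+1+0+0 mod 2 = 0
  s[1] = (011001100110011)·(101110110011100) mod 2 = 0+0+1+0+0+0+1+0+0+0+1+0+0+0+0 mod 2 = 1
  s[2] = (000111100001111)·(101110110011100) mod 2 = 0+0+0+1+1+0+1+0+0+0+0+1+1+0+0 mod 2 = 1
  s[3] = (000000011111111)·(101110110011100) mod 2 = 0+0+0+0+0+0+0+1+0+0+1+1+1+0+0 mod 2 = 0
Syndrome = 0110
Column i of H is the binary representation of i, so the syndrome is the binary index of the flipped bit.
Read s = 0110 with s[0] as LSB: 0·2^0 + 1·2^1 + 1·2^2 + 0·2^3 = 6.
Error is at bit position 6.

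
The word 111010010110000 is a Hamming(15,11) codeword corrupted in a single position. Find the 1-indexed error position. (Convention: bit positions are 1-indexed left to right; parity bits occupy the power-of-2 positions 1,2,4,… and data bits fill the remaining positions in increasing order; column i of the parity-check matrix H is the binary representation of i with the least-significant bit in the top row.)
Syndrome s = H · r^T (mod 2), r = 111010010110000:
  s[0] = (101010101010101)·(111010010110000) mod 2 = 1+0+1+0+1+0+0+0+0+0+1+0+0+0+0 mod 2 = 0
  s[1] = (011001100110011)·(111010010110000) mod 2 = 0+1+1+0+0+0+0+0+0+1+1+0+0+0+0 mod 2 = 0
  s[2] = (000111100001111)·(111010010110000) mod 2 = 0+0+0+0+1+0+0+0+0+0+0+0+0+0+0 mod 2 = 1
  s[3] = (000000011111111)·(111010010110000) mod 2 = 0+0+0+0+0+0+0+1+0+1+1+0+0+0+0 mod 2 = 1
Syndrome = 0011
Column i of H is the binary representation of i, so the syndrome is the binary index of the flipped bit.
Read s = 0011 with s[0] as LSB: 0·2^0 + 0·2^1 + 1·2^2 + 1·2^3 = 12.
Error is at bit position 12.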